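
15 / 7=2.14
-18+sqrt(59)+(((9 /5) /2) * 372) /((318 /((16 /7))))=-28926 /1855+sqrt(59)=-7.91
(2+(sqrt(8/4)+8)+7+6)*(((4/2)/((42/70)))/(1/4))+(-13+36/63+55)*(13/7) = 40*sqrt(2)/3+56702/147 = 404.58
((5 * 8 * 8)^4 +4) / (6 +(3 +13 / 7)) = 18350080007 / 19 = 965793684.58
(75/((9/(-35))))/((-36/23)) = 20125/108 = 186.34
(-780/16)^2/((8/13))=494325/128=3861.91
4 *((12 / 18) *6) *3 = 48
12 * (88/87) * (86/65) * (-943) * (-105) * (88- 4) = 50356018944/377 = 133570342.03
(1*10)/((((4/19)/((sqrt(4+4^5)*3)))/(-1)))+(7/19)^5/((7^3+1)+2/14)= 117649/5964922491 - 285*sqrt(257)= -4568.90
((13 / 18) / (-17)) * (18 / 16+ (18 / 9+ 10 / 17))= -6565 / 41616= -0.16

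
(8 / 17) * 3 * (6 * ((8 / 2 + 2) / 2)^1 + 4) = 528 / 17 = 31.06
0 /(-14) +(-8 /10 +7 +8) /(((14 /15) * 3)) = 71 /14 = 5.07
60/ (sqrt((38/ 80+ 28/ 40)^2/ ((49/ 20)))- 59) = -13876800/ 13643311- 78960*sqrt(5)/ 13643311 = -1.03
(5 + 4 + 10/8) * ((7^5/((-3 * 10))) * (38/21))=-1870379/180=-10390.99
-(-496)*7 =3472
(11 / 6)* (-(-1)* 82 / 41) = 11 / 3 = 3.67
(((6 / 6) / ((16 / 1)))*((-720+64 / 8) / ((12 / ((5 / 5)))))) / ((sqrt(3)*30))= -89*sqrt(3) / 2160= -0.07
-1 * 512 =-512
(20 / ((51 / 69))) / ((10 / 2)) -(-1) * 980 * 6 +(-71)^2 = 185749 / 17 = 10926.41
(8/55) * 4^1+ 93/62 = 229/110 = 2.08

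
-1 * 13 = -13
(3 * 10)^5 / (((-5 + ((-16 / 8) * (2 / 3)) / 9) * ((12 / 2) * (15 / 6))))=-43740000 / 139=-314676.26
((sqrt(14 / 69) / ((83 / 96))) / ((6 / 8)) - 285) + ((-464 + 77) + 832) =128*sqrt(966) / 5727 + 160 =160.69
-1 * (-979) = 979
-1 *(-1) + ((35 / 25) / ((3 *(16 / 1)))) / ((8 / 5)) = 391 / 384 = 1.02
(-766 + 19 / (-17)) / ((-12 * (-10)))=-4347 / 680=-6.39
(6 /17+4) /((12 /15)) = 185 /34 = 5.44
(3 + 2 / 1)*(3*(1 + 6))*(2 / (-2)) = -105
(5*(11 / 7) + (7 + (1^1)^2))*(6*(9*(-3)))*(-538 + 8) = 9530460 / 7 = 1361494.29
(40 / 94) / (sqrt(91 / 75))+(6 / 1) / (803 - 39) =0.39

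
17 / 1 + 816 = 833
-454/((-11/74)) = 3054.18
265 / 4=66.25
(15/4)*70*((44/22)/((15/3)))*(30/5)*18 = 11340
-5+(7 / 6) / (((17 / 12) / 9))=41 / 17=2.41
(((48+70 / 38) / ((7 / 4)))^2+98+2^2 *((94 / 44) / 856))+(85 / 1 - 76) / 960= 6057428964739 / 6662384960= 909.20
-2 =-2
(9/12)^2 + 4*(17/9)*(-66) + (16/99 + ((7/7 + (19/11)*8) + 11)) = -747845/1584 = -472.12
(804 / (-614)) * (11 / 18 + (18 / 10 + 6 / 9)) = -18559 / 4605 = -4.03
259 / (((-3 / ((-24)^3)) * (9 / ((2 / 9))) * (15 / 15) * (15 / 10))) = 530432 / 27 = 19645.63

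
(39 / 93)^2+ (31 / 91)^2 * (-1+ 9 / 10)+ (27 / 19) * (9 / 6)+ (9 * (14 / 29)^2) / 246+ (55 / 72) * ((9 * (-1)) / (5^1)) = 193813095881779 / 208544920907960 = 0.93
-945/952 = -135/136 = -0.99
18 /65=0.28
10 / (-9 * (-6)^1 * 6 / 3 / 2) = 5 / 27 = 0.19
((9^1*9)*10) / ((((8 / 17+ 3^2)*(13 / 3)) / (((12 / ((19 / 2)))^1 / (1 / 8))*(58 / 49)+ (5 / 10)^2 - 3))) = 708528465 / 3897166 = 181.81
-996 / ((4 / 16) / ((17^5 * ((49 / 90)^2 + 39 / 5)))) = -30914393116444 / 675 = -45799100913.25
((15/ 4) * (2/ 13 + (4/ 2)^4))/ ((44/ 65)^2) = 511875/ 3872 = 132.20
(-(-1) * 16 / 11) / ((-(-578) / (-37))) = -296 / 3179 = -0.09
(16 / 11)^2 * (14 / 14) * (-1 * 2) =-512 / 121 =-4.23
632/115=5.50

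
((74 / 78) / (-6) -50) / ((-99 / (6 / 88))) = 97 / 2808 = 0.03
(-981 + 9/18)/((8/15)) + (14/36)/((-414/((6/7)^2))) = -1838.44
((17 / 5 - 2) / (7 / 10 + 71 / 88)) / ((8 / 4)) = 308 / 663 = 0.46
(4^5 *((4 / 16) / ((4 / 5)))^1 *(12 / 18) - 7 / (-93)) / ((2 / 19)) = 377093 / 186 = 2027.38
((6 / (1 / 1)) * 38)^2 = 51984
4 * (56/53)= 4.23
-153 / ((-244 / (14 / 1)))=1071 / 122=8.78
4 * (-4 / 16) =-1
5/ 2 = 2.50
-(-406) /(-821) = -0.49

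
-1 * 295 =-295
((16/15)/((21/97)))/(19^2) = 1552/113715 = 0.01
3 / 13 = 0.23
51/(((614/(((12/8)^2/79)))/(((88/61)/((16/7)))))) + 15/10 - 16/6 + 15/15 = -11729435/71012784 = -0.17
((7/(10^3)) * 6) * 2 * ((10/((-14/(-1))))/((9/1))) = 1/150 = 0.01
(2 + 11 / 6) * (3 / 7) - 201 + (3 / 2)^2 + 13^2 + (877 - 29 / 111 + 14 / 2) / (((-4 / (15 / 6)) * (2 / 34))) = -9417.83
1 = 1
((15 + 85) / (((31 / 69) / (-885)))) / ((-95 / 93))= 3663900 / 19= 192836.84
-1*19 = -19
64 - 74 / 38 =1179 / 19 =62.05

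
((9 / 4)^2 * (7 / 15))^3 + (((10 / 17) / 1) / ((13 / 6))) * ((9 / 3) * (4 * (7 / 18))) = 1635390449 / 113152000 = 14.45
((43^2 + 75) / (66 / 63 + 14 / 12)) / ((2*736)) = 3367 / 5704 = 0.59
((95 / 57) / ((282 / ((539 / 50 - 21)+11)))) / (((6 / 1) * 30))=13 / 507600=0.00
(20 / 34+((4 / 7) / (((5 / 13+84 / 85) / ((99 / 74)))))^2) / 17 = 0.05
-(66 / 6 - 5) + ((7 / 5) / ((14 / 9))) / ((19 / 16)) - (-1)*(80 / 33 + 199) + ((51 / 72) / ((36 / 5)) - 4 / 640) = 17721211 / 90288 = 196.27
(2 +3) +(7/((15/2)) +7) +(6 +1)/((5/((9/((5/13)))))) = 45.69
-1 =-1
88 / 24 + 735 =2216 / 3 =738.67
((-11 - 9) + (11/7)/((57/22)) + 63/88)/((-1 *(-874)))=-0.02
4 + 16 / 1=20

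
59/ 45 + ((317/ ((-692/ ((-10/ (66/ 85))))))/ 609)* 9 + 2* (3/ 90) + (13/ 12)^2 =733900133/ 278142480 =2.64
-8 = -8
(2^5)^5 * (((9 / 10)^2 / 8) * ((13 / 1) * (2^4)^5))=1157785744048128 / 25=46311429761925.12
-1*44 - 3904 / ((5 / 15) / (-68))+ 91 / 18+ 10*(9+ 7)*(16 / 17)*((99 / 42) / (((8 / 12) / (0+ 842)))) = 2666123813 / 2142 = 1244688.99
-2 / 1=-2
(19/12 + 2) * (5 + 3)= 86/3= 28.67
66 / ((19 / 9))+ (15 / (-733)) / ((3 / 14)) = 434072 / 13927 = 31.17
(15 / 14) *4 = 30 / 7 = 4.29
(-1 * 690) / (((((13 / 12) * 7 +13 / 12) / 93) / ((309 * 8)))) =-18303258.46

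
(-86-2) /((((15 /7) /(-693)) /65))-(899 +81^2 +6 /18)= 1842387.67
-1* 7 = -7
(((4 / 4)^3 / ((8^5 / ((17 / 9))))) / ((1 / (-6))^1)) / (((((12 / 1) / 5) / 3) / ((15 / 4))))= -425 / 262144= -0.00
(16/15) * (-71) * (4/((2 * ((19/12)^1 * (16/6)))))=-3408/95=-35.87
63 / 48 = 21 / 16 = 1.31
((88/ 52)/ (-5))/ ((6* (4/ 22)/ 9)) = -363/ 130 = -2.79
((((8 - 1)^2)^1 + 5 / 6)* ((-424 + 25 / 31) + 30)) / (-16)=1214837 / 992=1224.63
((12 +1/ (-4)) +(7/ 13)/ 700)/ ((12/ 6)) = 3819/ 650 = 5.88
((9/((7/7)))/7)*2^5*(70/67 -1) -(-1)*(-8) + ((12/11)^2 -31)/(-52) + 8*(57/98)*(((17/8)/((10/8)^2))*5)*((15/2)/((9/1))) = 429303397/20656636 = 20.78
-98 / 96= -49 / 48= -1.02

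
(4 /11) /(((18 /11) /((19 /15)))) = 38 /135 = 0.28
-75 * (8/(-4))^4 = -1200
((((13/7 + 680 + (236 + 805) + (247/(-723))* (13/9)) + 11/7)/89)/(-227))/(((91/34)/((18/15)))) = -1067919872/27913535559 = -0.04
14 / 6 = 7 / 3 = 2.33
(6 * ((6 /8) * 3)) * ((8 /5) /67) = 108 /335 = 0.32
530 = 530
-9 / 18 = -1 / 2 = -0.50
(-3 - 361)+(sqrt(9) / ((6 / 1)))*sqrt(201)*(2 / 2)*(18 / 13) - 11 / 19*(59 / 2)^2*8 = -83498 / 19+9*sqrt(201) / 13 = -4384.82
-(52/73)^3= -0.36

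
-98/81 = -1.21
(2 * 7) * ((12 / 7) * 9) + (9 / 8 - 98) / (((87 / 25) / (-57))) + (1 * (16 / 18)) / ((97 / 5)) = 1802.79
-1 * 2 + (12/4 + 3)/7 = -8/7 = -1.14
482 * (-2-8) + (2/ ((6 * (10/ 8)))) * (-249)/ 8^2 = -385683/ 80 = -4821.04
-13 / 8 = -1.62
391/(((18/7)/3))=456.17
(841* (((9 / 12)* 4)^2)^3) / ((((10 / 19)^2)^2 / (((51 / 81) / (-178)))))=-50306382099 / 1780000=-28262.01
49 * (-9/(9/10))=-490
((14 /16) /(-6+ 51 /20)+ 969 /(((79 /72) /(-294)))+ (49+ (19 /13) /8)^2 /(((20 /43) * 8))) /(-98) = 488631020476931 /184892338176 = 2642.79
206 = 206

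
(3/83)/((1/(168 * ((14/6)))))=1176/83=14.17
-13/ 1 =-13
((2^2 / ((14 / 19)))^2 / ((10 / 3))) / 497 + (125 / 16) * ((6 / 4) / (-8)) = -45107379 / 31171840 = -1.45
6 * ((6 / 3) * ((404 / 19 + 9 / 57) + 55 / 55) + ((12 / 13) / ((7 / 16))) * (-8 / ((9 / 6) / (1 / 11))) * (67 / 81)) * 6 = 271109840 / 171171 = 1583.85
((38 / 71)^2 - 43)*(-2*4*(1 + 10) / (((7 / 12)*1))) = 227376864 / 35287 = 6443.64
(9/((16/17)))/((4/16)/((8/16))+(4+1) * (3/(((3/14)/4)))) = 3/88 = 0.03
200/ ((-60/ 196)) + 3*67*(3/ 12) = -7237/ 12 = -603.08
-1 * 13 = -13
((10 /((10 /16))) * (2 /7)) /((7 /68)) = 2176 /49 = 44.41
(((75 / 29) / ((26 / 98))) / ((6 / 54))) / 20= 6615 / 1508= 4.39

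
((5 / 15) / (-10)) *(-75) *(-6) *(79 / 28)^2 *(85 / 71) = -7957275 / 55664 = -142.95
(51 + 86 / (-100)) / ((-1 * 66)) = -2507 / 3300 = -0.76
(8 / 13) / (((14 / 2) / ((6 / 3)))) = 16 / 91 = 0.18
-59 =-59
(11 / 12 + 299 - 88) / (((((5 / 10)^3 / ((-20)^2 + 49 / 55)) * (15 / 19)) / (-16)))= -34090929056 / 2475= -13774112.75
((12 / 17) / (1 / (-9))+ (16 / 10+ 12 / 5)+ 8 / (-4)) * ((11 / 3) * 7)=-5698 / 51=-111.73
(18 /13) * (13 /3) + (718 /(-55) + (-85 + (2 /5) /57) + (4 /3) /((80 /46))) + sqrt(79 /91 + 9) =-190777 /2090 + sqrt(81718) /91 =-88.14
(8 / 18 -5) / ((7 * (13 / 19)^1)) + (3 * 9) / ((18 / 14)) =20.05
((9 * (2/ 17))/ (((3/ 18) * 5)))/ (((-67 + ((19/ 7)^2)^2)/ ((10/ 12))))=-2401/ 28849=-0.08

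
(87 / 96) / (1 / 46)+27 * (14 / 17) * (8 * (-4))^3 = -198169525 / 272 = -728564.43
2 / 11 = 0.18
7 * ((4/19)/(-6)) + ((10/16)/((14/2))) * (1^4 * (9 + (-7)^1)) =-107/1596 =-0.07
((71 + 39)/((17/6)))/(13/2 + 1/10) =100/17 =5.88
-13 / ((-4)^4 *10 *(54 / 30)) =-13 / 4608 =-0.00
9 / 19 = 0.47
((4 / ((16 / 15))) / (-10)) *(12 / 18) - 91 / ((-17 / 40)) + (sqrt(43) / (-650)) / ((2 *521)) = 213.87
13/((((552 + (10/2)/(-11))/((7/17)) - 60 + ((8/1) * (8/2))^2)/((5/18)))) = 5005/3192606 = 0.00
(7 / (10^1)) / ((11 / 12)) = 42 / 55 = 0.76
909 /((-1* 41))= -909 /41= -22.17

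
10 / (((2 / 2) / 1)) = 10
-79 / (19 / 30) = -2370 / 19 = -124.74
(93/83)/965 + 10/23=803089/1842185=0.44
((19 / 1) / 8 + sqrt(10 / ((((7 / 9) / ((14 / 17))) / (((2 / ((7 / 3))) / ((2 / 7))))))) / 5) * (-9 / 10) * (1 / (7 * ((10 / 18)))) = -1539 / 2800 - 243 * sqrt(255) / 14875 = -0.81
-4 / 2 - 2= -4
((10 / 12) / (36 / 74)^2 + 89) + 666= 1474565 / 1944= 758.52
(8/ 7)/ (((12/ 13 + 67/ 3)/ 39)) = 12168/ 6349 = 1.92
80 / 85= 16 / 17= 0.94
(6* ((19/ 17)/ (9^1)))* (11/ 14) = 209/ 357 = 0.59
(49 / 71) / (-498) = -49 / 35358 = -0.00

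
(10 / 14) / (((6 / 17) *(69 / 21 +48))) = 85 / 2154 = 0.04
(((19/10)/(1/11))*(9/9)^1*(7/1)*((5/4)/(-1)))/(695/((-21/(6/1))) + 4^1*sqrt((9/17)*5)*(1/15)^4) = 241943625*sqrt(85)/3741330515623432 + 6891180901171875/7482661031246864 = 0.92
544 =544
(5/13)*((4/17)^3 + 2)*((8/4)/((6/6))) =98900/63869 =1.55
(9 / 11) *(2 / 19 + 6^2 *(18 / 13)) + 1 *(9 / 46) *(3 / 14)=71584407 / 1749748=40.91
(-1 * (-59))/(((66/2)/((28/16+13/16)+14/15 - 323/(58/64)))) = -144922231/229680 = -630.97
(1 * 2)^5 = 32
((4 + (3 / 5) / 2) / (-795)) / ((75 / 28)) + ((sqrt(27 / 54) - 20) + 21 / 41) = -238226557 / 12223125 + sqrt(2) / 2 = -18.78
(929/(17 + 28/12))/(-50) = -2787/2900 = -0.96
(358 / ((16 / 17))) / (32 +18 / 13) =39559 / 3472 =11.39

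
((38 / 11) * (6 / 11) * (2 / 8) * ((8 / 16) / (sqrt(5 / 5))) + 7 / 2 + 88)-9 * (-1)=12189 / 121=100.74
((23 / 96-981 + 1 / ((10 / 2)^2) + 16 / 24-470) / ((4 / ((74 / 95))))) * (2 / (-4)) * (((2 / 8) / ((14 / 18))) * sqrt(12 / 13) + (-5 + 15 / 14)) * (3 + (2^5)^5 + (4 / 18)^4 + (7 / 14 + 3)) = -17148696818.11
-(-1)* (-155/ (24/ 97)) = -15035/ 24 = -626.46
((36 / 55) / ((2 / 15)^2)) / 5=81 / 11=7.36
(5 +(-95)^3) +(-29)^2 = -856529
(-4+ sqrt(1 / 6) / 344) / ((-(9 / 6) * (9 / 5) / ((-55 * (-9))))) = 2200 / 3 - 275 * sqrt(6) / 3096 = 733.12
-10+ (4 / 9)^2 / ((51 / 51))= -794 / 81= -9.80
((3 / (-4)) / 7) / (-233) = 3 / 6524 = 0.00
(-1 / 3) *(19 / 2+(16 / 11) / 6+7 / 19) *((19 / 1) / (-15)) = 12679 / 2970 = 4.27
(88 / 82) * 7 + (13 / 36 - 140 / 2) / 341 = 3678221 / 503316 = 7.31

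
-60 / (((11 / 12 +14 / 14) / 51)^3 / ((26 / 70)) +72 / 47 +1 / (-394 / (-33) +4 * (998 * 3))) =-332433824210032896 / 8488926071775671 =-39.16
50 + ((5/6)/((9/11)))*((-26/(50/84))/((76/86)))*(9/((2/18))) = -382637/95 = -4027.76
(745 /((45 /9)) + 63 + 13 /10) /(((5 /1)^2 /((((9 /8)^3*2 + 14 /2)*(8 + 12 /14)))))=166696083 /224000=744.18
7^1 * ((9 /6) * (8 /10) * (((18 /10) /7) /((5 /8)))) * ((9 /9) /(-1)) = -432 /125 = -3.46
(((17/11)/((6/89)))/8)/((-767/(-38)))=28747/202488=0.14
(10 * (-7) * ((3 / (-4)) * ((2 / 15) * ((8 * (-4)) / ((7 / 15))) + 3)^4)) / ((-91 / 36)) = -923076270 / 31213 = -29573.46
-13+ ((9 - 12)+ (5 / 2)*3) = -17 / 2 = -8.50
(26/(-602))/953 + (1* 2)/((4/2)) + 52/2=7745018/286853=27.00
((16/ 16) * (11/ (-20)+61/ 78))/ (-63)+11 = 540359/ 49140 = 11.00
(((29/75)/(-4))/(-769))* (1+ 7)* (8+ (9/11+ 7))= 3364/211475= 0.02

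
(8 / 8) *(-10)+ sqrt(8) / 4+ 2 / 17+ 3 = -117 / 17+ sqrt(2) / 2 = -6.18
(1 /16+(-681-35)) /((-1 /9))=103095 /16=6443.44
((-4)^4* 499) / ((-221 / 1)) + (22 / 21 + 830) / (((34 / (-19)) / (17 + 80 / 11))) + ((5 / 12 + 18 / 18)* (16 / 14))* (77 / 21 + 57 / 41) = -74361109286 / 6279273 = -11842.31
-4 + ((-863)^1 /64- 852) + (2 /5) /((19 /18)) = -5284161 /6080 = -869.11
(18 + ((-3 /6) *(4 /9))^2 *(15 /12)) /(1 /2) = 2926 /81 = 36.12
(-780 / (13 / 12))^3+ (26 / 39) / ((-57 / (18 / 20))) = -35458560001 / 95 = -373248000.01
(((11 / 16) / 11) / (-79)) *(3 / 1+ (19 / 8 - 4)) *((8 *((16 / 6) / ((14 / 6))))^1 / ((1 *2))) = -11 / 2212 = -0.00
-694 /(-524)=1.32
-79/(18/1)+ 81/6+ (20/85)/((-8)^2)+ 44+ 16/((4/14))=109.11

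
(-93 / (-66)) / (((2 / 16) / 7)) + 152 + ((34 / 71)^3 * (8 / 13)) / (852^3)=114206527126982383 / 494595196218981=230.91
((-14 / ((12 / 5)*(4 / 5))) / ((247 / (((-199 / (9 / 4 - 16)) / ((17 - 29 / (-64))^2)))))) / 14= -1018880 / 10169913039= -0.00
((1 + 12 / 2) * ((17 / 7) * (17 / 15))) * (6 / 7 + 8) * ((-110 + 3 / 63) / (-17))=2433686 / 2205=1103.71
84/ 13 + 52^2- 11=35093/ 13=2699.46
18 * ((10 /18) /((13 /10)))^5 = 625000000 /2436053373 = 0.26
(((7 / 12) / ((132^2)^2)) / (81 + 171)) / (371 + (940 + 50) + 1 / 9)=1 / 178514316288000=0.00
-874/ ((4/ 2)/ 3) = -1311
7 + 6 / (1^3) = 13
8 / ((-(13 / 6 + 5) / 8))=-384 / 43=-8.93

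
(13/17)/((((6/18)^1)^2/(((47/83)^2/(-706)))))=-0.00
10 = 10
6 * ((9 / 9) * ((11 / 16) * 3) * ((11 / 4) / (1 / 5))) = 5445 / 32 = 170.16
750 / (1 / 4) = 3000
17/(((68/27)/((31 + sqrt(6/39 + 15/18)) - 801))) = -10395/2 + 9 * sqrt(6006)/104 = -5190.79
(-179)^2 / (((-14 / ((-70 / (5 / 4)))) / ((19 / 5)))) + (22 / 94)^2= 5379171849 / 11045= 487023.25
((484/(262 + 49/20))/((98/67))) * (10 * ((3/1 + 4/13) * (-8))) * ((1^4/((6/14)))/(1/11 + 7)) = -142683200/1309581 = -108.95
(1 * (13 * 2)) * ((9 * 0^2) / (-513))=0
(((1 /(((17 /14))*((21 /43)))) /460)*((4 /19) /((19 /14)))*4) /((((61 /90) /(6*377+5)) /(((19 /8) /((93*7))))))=389924 /14048239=0.03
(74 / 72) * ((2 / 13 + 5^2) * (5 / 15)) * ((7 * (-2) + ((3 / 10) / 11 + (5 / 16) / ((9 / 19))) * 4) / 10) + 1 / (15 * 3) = -89645287 / 9266400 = -9.67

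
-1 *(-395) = 395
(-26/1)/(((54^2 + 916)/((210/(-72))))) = 0.02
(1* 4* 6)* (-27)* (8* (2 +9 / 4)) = -22032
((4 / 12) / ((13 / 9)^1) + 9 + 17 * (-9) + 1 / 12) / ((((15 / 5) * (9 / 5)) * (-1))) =112075 / 4212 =26.61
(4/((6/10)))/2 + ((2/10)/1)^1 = 53/15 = 3.53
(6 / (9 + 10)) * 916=5496 / 19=289.26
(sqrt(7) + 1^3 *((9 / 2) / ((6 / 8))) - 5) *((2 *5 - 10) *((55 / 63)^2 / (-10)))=0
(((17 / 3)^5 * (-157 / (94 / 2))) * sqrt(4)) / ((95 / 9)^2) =-350.35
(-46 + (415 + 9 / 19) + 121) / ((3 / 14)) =130466 / 57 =2288.88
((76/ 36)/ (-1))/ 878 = -19/ 7902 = -0.00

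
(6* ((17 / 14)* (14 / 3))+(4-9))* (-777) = -22533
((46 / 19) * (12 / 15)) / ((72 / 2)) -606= -518084 / 855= -605.95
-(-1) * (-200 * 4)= -800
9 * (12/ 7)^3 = 15552/ 343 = 45.34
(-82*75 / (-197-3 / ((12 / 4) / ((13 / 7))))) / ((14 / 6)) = 3075 / 232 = 13.25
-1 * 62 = -62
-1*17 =-17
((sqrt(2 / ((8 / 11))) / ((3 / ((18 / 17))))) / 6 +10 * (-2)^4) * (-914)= -146240 - 457 * sqrt(11) / 17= -146329.16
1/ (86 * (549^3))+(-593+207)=-5492913870203/ 14230346814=-386.00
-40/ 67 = -0.60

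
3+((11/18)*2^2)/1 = 49/9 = 5.44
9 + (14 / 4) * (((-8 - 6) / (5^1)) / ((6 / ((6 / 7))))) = 38 / 5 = 7.60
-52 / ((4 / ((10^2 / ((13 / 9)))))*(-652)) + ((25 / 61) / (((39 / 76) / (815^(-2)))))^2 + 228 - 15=214.38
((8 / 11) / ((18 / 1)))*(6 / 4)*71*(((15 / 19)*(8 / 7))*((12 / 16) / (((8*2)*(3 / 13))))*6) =13845 / 2926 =4.73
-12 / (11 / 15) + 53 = 403 / 11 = 36.64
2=2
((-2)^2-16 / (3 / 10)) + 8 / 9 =-436 / 9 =-48.44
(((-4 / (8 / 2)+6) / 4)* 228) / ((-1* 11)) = -285 / 11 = -25.91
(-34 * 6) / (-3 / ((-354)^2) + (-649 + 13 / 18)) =25564464 / 81239581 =0.31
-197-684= -881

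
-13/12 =-1.08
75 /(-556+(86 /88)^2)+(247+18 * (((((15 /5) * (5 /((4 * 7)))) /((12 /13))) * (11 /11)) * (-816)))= -20754167649 /2507323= -8277.42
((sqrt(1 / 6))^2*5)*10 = 25 / 3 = 8.33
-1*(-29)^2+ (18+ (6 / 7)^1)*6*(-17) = -19351 / 7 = -2764.43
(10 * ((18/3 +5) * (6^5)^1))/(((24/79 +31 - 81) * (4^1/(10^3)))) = -8446680000/1963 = -4302944.47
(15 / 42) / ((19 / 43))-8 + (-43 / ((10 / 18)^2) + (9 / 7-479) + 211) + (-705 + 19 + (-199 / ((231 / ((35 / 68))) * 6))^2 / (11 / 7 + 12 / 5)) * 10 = -304684893764504933 / 41891379314400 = -7273.21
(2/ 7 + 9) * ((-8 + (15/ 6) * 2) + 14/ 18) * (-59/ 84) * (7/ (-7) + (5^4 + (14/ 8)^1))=47995025/ 5292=9069.35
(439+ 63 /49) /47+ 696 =232066 /329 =705.37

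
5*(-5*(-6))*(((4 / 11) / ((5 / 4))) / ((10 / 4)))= 192 / 11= 17.45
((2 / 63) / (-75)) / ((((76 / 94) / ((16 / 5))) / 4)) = -3008 / 448875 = -0.01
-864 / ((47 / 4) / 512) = -1769472 / 47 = -37648.34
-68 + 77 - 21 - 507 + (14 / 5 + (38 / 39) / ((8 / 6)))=-67011 / 130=-515.47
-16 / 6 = -8 / 3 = -2.67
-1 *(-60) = 60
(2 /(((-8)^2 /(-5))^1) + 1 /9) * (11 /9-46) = 5239 /2592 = 2.02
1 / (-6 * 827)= -1 / 4962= -0.00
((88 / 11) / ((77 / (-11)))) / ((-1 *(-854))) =-4 / 2989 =-0.00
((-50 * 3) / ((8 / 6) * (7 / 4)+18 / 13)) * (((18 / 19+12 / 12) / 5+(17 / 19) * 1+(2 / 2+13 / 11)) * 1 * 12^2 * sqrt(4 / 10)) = -122046912 * sqrt(10) / 30305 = -12735.40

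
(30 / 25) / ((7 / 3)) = 18 / 35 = 0.51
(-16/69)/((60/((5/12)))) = -1/621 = -0.00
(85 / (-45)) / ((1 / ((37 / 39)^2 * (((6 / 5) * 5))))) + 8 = -10042 / 4563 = -2.20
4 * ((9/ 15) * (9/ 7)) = 108/ 35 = 3.09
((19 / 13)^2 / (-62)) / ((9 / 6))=-361 / 15717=-0.02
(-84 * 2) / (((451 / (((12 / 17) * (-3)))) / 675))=4082400 / 7667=532.46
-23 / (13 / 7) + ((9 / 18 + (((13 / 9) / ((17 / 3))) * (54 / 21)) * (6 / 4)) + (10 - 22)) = -70857 / 3094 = -22.90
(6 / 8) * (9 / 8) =27 / 32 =0.84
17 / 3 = 5.67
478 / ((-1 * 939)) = -478 / 939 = -0.51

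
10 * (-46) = -460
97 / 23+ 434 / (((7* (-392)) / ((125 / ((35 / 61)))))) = -954241 / 31556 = -30.24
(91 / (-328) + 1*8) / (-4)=-2533 / 1312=-1.93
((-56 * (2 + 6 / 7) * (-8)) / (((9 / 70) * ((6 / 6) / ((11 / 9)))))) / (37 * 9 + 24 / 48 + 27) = 281600 / 8343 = 33.75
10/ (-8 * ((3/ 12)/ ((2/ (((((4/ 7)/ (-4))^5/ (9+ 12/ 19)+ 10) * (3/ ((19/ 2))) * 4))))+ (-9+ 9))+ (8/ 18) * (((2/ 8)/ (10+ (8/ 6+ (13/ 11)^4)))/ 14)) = -681943866678060/ 861361504456217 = -0.79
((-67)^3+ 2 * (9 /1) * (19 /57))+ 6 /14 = -2105296 /7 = -300756.57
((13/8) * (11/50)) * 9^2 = 11583/400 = 28.96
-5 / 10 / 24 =-1 / 48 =-0.02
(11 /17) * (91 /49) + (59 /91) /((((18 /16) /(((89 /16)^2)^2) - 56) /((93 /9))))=17643899090723 /16306115295288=1.08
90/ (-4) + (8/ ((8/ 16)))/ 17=-733/ 34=-21.56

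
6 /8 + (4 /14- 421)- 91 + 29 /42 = -42863 /84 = -510.27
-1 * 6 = -6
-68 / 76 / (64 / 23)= -391 / 1216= -0.32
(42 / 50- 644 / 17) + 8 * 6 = 4657 / 425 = 10.96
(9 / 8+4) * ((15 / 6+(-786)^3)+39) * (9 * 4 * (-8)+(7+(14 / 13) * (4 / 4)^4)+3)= 8959091487525 / 13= 689160883655.77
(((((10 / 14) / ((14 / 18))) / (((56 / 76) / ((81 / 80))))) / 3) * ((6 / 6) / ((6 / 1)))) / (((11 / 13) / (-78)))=-780273 / 120736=-6.46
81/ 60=27/ 20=1.35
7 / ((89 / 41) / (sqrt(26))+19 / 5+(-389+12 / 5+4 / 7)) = -0.02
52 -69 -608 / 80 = -123 / 5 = -24.60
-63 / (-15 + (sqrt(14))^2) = 63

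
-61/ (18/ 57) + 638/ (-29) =-1291/ 6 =-215.17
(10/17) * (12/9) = 40/51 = 0.78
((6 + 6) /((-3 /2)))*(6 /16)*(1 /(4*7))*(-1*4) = 3 /7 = 0.43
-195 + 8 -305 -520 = -1012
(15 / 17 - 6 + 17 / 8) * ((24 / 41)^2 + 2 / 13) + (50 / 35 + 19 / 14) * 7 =18.01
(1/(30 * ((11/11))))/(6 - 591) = -0.00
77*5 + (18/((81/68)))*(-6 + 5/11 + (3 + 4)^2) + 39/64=6603733/6336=1042.26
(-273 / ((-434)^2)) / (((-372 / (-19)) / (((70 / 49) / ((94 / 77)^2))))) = -149435 / 2105866208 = -0.00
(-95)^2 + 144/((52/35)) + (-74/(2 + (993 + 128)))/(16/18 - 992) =593942463629/65111540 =9121.92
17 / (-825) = -17 / 825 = -0.02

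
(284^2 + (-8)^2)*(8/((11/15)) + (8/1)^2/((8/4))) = 38099840/11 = 3463621.82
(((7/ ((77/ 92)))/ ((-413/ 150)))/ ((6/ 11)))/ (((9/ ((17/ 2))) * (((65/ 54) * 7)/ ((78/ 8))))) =-17595/ 2891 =-6.09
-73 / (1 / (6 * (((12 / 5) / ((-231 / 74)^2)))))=-3197984 / 29645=-107.88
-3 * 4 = -12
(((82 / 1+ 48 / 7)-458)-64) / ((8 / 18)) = -6822 / 7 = -974.57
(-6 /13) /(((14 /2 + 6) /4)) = -24 /169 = -0.14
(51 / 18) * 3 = 17 / 2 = 8.50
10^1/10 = 1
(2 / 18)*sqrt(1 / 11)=sqrt(11) / 99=0.03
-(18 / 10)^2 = -81 / 25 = -3.24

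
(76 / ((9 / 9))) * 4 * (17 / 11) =5168 / 11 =469.82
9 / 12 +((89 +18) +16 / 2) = 463 / 4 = 115.75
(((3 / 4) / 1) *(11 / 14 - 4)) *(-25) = 3375 / 56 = 60.27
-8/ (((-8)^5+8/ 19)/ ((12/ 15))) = 76/ 389115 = 0.00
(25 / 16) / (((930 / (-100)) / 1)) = -125 / 744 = -0.17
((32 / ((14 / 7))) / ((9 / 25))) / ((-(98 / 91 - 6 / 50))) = -130000 / 2799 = -46.45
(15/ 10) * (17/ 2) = 51/ 4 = 12.75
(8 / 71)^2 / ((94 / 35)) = 1120 / 236927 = 0.00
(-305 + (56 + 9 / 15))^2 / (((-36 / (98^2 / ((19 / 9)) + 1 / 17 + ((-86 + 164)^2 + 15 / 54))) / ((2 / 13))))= -22641759153 / 8075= -2803933.02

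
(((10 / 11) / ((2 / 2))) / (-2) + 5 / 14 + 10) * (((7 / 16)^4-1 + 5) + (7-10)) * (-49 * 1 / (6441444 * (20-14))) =-725227475 / 55723334565888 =-0.00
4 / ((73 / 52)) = 2.85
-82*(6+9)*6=-7380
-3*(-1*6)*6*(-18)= -1944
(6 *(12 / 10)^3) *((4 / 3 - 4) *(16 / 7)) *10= -110592 / 175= -631.95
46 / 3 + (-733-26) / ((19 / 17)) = -37835 / 57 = -663.77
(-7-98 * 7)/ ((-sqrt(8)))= 693 * sqrt(2)/ 4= 245.01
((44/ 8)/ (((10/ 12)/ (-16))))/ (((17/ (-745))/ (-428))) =-33671616/ 17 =-1980683.29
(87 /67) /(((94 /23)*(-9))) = -667 /18894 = -0.04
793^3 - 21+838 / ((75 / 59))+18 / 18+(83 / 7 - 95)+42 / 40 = 1047223409681 / 2100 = 498677814.13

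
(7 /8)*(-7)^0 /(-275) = -0.00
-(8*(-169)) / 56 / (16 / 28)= 42.25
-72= -72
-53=-53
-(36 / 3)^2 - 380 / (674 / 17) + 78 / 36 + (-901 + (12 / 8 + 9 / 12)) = -4246879 / 4044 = -1050.17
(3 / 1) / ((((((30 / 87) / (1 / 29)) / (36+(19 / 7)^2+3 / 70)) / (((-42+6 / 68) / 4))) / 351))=-1276706691 / 26656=-47895.66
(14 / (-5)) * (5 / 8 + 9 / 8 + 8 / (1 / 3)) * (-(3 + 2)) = 721 / 2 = 360.50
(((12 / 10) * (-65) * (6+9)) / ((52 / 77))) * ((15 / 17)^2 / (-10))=155925 / 1156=134.88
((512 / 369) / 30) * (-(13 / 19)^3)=-562432 / 37964565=-0.01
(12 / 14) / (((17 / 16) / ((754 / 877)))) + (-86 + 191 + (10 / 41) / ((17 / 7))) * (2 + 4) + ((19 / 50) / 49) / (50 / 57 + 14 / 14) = 101162190408627 / 160244168350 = 631.30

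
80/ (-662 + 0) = -40/ 331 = -0.12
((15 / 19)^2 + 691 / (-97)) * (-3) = 682878 / 35017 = 19.50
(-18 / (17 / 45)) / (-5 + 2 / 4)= 180 / 17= 10.59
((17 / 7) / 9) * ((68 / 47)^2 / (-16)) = -4913 / 139167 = -0.04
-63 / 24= -21 / 8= -2.62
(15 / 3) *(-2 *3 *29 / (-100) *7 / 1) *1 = 609 / 10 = 60.90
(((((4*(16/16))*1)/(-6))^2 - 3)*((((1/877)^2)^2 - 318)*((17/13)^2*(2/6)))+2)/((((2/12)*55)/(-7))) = -3516253793273900854/9897380633282571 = -355.27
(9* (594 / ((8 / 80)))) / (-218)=-26730 / 109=-245.23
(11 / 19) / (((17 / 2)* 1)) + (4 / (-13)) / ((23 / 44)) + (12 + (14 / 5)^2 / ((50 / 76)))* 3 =4299480238 / 60360625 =71.23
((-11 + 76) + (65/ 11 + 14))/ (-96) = -467/ 528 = -0.88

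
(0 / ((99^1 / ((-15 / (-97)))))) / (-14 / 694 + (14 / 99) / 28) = 0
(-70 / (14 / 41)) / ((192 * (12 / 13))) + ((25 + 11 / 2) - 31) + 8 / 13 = -31189 / 29952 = -1.04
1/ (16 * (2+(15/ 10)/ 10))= 5/ 172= 0.03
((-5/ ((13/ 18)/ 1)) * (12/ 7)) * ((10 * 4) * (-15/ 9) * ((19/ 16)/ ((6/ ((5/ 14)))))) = 35625/ 637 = 55.93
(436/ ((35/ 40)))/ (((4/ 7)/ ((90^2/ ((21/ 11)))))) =25898400/ 7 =3699771.43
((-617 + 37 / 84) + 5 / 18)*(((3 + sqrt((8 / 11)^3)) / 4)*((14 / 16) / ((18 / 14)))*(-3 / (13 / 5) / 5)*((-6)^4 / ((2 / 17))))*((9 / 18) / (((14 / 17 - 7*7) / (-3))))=30045.26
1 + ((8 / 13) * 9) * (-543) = -39083 / 13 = -3006.38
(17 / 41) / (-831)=-17 / 34071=-0.00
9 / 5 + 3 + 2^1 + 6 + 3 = 79 / 5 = 15.80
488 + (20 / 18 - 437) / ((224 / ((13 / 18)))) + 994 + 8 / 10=268784237 / 181440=1481.39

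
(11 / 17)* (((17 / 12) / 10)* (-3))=-11 / 40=-0.28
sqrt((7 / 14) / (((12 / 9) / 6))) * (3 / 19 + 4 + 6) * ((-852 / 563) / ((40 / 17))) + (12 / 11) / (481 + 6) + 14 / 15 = -6095416685 / 687645948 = -8.86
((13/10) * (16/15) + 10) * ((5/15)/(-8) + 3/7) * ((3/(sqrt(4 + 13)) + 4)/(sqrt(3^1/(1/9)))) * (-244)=-978.03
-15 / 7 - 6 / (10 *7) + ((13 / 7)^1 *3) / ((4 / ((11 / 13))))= -21 / 20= -1.05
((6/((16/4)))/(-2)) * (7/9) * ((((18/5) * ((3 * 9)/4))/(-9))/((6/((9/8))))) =189/640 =0.30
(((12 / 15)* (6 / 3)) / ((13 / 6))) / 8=6 / 65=0.09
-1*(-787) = 787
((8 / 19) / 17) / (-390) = -4 / 62985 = -0.00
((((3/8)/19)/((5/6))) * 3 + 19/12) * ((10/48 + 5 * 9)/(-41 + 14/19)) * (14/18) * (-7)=10026919/991440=10.11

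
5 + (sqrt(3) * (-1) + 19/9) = 64/9 - sqrt(3) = 5.38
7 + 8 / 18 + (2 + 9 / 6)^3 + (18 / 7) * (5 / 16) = 12883 / 252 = 51.12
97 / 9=10.78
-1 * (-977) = 977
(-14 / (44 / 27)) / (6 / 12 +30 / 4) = -189 / 176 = -1.07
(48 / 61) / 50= 24 / 1525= 0.02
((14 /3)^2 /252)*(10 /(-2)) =-35 /81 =-0.43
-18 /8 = -9 /4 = -2.25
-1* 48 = -48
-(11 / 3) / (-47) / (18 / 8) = 44 / 1269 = 0.03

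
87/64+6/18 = 325/192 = 1.69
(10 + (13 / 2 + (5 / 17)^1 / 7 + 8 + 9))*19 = 151677 / 238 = 637.30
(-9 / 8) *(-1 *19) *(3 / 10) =513 / 80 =6.41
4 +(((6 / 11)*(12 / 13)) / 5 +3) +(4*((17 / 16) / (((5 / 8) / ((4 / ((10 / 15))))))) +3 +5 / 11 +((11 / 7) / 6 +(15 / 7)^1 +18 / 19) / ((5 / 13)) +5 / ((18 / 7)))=62.02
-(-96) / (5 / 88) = 8448 / 5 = 1689.60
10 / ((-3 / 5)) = -50 / 3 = -16.67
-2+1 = -1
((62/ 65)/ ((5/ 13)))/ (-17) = -62/ 425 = -0.15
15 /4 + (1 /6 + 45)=587 /12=48.92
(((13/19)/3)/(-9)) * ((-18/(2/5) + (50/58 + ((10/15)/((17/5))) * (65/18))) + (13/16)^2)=1894655893/1748107008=1.08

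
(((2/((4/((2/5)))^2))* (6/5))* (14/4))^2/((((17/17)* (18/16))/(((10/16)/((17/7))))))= 343/212500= 0.00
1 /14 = 0.07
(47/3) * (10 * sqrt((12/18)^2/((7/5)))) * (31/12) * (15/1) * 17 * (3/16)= 619225 * sqrt(35)/336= 10902.93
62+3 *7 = 83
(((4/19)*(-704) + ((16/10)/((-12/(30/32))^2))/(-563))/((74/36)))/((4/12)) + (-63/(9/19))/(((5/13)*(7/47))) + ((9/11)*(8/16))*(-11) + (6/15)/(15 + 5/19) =-2542.58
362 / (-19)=-362 / 19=-19.05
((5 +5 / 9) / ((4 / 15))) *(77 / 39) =9625 / 234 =41.13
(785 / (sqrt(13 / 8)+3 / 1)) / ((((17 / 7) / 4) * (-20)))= -26376 / 1003+2198 * sqrt(26) / 1003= -15.12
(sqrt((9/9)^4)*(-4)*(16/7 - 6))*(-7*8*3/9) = -832/3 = -277.33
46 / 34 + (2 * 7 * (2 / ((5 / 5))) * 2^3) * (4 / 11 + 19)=4338.81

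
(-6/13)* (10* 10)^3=-6000000/13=-461538.46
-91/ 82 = -1.11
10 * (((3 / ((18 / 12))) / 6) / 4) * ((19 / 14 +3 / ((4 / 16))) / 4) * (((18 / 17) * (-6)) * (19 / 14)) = -9405 / 392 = -23.99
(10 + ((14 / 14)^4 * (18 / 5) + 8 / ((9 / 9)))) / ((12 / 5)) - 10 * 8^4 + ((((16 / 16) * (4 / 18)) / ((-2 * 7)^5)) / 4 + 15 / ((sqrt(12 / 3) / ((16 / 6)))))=-396246134593 / 9680832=-40931.00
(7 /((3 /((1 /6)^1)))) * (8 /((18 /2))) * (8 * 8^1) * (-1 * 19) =-34048 /81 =-420.35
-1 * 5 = -5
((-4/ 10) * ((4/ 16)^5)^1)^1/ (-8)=1/ 20480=0.00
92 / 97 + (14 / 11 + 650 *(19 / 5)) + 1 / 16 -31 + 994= 58647163 / 17072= 3435.28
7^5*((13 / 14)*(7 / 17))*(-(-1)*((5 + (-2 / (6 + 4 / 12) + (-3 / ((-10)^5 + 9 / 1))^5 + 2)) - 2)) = 97184750052049331166684164596348 / 3228546761606454359582427173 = 30101.70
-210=-210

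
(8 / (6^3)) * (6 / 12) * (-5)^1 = -5 / 54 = -0.09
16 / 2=8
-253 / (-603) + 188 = 113617 / 603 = 188.42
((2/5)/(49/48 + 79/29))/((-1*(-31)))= 2784/808015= 0.00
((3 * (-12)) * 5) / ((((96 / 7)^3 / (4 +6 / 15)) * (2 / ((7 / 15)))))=-26411 / 368640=-0.07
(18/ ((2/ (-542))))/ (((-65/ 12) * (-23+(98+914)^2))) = 58536/ 66567865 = 0.00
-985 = -985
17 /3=5.67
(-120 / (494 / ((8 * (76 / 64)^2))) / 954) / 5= -19 / 33072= -0.00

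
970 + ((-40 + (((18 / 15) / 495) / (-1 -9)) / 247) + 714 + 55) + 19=1718.00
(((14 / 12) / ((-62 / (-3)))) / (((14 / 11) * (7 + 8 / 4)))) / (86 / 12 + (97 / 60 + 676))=55 / 7642182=0.00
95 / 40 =19 / 8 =2.38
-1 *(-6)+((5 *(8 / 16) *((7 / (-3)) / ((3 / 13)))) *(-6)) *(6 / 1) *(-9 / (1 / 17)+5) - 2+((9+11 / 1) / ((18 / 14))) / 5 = -1212056 / 9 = -134672.89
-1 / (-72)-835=-60119 / 72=-834.99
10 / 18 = 5 / 9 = 0.56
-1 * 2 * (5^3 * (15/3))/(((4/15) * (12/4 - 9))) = 3125/4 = 781.25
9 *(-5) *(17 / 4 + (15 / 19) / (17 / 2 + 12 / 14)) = -1941885 / 9956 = -195.05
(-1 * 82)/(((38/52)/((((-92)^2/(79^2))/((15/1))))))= -18045248/1778685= -10.15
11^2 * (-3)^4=9801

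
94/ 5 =18.80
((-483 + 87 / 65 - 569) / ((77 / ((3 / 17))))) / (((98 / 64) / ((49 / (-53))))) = 6556128 / 4509505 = 1.45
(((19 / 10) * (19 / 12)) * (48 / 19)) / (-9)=-38 / 45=-0.84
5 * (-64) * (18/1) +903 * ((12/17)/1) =-87084/17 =-5122.59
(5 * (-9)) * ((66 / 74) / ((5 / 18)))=-144.49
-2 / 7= -0.29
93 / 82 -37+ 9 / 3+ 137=8539 / 82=104.13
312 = 312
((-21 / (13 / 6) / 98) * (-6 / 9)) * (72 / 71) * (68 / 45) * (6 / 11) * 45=176256 / 71071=2.48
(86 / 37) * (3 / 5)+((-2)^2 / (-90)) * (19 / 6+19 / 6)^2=-0.39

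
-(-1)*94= 94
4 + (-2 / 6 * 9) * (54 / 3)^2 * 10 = -9716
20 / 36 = 5 / 9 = 0.56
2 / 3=0.67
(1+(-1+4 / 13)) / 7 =4 / 91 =0.04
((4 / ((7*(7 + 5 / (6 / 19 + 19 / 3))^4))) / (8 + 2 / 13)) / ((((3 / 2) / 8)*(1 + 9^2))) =20632736881 / 16346427473255061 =0.00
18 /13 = 1.38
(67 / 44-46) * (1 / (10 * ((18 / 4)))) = -0.99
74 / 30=37 / 15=2.47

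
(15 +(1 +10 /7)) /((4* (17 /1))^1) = 61 /238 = 0.26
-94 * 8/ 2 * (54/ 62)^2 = -274104/ 961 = -285.23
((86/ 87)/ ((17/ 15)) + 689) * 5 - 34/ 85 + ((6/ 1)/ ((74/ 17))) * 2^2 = 315065353/ 91205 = 3454.47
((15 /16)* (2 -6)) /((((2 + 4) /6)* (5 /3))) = -9 /4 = -2.25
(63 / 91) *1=9 / 13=0.69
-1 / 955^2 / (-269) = 1 / 245334725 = 0.00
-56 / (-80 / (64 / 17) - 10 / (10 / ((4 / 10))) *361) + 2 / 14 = 11153 / 23191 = 0.48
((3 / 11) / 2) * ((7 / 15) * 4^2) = 56 / 55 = 1.02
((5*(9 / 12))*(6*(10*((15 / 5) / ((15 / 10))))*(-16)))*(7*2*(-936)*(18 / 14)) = 121305600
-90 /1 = -90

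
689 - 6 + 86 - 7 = 762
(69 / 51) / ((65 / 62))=1426 / 1105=1.29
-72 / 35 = -2.06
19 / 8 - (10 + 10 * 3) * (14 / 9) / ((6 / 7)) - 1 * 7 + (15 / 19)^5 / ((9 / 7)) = -41171280221 / 534837384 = -76.98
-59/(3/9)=-177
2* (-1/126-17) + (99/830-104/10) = -2316269/52290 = -44.30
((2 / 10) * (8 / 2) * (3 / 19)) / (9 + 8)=12 / 1615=0.01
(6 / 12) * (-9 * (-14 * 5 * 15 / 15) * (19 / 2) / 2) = 5985 / 4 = 1496.25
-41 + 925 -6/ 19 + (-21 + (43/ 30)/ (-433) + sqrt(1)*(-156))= 174415913/ 246810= 706.68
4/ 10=2/ 5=0.40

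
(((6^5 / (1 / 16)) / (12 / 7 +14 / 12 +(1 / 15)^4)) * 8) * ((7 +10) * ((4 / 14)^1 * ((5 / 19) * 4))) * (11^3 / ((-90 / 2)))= -2026915799040000 / 38795891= -52245630.83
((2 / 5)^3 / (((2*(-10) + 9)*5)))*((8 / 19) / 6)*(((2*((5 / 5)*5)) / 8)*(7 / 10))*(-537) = 5012 / 130625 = 0.04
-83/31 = -2.68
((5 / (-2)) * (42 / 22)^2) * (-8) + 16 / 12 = 26944 / 363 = 74.23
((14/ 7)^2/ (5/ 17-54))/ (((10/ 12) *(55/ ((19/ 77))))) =-7752/ 19332775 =-0.00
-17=-17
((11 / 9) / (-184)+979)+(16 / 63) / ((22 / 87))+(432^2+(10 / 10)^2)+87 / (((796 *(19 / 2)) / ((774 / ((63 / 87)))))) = 90454588993037 / 482122872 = 187617.29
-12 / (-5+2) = 4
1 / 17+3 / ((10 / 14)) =362 / 85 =4.26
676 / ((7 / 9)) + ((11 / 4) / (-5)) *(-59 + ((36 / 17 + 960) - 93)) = 423.58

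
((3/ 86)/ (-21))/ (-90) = 1/ 54180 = 0.00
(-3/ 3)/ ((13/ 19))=-19/ 13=-1.46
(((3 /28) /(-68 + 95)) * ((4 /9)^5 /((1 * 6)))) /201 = 128 /2243212461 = 0.00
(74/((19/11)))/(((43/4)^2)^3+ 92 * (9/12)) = 0.00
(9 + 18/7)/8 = 81/56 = 1.45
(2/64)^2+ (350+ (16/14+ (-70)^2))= 37640199/7168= 5251.14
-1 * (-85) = 85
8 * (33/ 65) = 4.06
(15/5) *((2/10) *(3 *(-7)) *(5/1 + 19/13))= -5292/65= -81.42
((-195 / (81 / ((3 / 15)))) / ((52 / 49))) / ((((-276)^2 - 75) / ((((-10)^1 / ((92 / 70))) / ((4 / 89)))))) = 763175 / 756139536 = 0.00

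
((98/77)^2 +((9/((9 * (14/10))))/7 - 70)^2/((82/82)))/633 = 1419876221/183899793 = 7.72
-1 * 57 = -57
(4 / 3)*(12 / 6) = 8 / 3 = 2.67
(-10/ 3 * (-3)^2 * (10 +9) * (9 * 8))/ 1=-41040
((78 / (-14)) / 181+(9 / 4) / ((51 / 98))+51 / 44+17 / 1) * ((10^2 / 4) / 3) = 531949175 / 2843148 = 187.10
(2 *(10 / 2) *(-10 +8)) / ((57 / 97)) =-1940 / 57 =-34.04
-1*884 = -884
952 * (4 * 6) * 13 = 297024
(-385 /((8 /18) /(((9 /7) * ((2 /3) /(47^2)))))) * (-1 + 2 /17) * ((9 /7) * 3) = 601425 /525742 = 1.14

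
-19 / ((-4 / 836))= 3971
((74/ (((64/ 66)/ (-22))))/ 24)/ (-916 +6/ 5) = 22385/ 292736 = 0.08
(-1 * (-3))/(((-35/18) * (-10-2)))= 9/70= 0.13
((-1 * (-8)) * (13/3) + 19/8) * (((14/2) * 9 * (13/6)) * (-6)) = -242697/8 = -30337.12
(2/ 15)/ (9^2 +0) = 2/ 1215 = 0.00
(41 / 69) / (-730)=-41 / 50370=-0.00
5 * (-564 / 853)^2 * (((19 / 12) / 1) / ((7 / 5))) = 12591300 / 5093263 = 2.47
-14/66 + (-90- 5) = -3142/33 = -95.21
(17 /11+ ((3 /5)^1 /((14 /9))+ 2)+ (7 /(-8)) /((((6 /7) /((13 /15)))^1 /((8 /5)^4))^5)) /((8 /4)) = -30285360478520480162393555413 /5420175790786743164062500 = -5587.52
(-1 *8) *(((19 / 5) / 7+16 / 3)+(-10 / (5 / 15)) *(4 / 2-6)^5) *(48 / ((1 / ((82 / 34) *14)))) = -33862373632 / 85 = -398380866.26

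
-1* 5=-5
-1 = -1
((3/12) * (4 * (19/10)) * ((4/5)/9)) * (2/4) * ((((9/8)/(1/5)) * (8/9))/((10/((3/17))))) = 19/2550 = 0.01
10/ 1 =10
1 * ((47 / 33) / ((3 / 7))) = 329 / 99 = 3.32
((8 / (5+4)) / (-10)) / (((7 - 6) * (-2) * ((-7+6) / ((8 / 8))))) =-2 / 45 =-0.04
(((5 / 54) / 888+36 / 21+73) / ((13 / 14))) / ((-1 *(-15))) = 5.36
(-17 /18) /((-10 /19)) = 323 /180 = 1.79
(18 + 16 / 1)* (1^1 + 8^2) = 2210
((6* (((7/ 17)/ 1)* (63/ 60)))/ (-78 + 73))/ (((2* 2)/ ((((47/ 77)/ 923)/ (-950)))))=2961/ 32794190000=0.00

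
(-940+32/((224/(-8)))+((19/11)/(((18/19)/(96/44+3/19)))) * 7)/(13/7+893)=-1.02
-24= -24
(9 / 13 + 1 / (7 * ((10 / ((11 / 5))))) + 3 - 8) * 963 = -18737091 / 4550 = -4118.04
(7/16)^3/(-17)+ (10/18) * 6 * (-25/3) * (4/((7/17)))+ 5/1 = -264.85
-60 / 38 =-30 / 19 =-1.58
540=540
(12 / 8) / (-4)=-3 / 8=-0.38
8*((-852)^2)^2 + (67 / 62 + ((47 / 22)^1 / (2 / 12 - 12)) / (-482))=24596773183201466117 / 5834851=4215492937729.08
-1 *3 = -3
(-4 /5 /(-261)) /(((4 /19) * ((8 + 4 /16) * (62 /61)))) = 2318 /1335015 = 0.00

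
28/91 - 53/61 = -445/793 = -0.56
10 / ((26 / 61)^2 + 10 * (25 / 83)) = 3.13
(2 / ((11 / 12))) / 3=8 / 11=0.73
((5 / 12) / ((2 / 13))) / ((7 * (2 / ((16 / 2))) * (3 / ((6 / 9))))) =65 / 189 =0.34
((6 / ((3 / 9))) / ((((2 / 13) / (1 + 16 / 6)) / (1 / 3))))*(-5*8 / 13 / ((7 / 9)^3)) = -320760 / 343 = -935.16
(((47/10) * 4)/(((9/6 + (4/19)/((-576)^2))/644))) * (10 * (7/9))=148401340416/2363905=62778.05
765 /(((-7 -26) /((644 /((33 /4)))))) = -218960 /121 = -1809.59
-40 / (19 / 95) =-200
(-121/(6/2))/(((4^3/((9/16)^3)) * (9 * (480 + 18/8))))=-1089/42139648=-0.00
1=1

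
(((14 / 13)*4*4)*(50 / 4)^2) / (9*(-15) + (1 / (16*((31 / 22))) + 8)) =-21.21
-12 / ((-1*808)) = 3 / 202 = 0.01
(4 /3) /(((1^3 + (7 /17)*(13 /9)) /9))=459 /61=7.52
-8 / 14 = -4 / 7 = -0.57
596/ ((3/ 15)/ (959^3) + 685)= 657070688855/ 755190305144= 0.87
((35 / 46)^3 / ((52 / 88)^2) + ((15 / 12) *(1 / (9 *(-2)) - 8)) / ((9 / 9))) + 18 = 1360866833 / 148048056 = 9.19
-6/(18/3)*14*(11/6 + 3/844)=-32557/1266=-25.72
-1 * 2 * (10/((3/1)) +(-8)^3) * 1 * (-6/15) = -6104/15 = -406.93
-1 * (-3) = 3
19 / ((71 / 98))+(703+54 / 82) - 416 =913716 / 2911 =313.88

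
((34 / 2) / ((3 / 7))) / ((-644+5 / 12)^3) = -68544 / 460636242067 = -0.00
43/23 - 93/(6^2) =-197/276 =-0.71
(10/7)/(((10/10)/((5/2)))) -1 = 18/7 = 2.57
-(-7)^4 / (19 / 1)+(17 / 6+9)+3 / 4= -113.79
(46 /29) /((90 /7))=161 /1305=0.12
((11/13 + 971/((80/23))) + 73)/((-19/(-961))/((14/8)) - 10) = -2469676783/69881760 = -35.34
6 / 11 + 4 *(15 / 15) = 50 / 11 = 4.55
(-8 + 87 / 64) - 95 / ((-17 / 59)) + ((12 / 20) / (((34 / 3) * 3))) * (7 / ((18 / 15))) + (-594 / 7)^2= 401114311 / 53312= 7523.90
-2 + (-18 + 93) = 73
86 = 86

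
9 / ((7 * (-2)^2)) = 9 / 28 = 0.32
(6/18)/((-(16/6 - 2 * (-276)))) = -1/1664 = -0.00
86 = 86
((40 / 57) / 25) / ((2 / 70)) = 56 / 57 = 0.98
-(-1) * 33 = 33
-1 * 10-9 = -19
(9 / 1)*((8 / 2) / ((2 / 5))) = 90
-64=-64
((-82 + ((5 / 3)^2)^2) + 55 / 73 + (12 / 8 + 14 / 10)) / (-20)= 4176383 / 1182600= 3.53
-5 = -5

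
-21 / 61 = -0.34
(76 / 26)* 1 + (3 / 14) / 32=17063 / 5824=2.93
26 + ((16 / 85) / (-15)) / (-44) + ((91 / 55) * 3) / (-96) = 11645723 / 448800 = 25.95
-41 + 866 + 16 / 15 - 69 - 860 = -1544 / 15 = -102.93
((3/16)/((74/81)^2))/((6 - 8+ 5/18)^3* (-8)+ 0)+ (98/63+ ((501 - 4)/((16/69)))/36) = 717636529147/11745757152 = 61.10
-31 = -31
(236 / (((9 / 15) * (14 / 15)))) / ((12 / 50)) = 36875 / 21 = 1755.95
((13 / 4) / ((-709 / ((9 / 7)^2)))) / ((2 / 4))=-1053 / 69482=-0.02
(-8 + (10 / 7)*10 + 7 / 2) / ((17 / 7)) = 137 / 34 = 4.03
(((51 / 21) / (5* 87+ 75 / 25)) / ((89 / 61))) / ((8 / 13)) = 13481 / 2182992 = 0.01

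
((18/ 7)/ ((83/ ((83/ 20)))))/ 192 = 3/ 4480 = 0.00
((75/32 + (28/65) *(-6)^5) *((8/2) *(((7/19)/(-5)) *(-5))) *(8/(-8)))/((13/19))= 48736947/6760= 7209.61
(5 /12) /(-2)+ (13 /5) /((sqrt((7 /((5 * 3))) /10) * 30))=-5 /24+ 13 * sqrt(42) /210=0.19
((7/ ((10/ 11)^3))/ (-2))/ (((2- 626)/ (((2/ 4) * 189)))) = 586971/ 832000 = 0.71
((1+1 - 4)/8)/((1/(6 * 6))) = -9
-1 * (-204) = 204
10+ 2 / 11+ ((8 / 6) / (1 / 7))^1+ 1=677 / 33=20.52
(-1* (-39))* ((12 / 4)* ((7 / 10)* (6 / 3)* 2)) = 1638 / 5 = 327.60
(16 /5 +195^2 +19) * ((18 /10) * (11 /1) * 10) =37666728 /5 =7533345.60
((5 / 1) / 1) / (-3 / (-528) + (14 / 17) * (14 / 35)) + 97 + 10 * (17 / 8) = 2670349 / 20052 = 133.17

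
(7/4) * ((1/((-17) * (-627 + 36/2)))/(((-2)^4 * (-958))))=-1/90680448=-0.00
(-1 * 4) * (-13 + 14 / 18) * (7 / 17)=3080 / 153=20.13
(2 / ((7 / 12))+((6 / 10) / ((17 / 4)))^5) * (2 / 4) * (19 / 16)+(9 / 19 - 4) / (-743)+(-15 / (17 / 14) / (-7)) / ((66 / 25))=52262189440652659 / 19292466721412500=2.71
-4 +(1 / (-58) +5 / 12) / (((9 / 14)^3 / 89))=8232814 / 63423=129.81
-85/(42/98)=-595/3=-198.33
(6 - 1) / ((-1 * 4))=-5 / 4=-1.25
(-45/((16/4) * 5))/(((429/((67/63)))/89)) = -5963/12012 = -0.50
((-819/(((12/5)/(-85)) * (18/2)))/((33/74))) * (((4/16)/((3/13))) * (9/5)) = 3720535/264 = 14092.94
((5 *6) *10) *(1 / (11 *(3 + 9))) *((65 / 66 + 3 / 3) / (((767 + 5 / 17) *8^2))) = 55675 / 606076416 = 0.00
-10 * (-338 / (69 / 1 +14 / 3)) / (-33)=-1.39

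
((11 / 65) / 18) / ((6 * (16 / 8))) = 11 / 14040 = 0.00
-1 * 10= -10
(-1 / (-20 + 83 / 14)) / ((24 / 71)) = 497 / 2364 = 0.21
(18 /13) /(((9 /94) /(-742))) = -139496 /13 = -10730.46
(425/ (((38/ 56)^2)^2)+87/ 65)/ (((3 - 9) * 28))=-11.94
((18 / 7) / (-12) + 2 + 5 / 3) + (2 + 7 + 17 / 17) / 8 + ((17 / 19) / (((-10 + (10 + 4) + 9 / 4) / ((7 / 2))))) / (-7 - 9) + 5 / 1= 771751 / 79800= 9.67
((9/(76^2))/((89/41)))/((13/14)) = 2583/3341416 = 0.00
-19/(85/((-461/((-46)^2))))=8759/179860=0.05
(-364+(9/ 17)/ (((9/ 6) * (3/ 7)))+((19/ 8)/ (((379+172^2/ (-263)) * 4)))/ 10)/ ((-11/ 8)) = 138481253291/ 524295640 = 264.13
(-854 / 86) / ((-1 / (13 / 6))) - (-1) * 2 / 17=94883 / 4386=21.63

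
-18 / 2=-9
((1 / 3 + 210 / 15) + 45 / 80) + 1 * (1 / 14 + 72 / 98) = 36931 / 2352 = 15.70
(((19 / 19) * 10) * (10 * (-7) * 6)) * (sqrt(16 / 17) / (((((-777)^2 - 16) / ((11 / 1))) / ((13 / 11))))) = -218400 * sqrt(17) / 10263121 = -0.09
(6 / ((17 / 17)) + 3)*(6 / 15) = 18 / 5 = 3.60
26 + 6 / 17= 448 / 17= 26.35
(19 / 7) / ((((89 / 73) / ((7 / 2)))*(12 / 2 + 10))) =1387 / 2848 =0.49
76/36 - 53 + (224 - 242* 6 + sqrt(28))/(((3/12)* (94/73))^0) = -11510/9 + 2* sqrt(7) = -1273.60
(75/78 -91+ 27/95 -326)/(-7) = 1026913/17290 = 59.39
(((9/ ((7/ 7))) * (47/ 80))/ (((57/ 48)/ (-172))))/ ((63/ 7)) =-8084/ 95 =-85.09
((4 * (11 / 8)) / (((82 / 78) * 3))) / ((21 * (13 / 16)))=88 / 861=0.10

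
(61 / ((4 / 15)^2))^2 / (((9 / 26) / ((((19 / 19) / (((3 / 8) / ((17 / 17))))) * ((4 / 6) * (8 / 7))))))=30233125 / 7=4319017.86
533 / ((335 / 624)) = 332592 / 335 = 992.81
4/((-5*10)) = -2/25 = -0.08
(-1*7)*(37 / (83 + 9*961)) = -0.03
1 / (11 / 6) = 6 / 11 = 0.55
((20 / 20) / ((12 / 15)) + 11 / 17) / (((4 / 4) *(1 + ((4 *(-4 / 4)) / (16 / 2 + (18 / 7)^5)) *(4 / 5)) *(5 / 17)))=10879129 / 1641868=6.63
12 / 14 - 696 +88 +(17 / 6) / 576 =-14687881 / 24192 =-607.14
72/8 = 9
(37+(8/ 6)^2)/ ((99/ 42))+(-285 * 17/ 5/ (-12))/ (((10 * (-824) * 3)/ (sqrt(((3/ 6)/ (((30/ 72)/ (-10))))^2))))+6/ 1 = 54848389/ 2447280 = 22.41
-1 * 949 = -949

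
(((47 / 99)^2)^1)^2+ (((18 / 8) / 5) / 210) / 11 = 6857751473 / 134483441400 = 0.05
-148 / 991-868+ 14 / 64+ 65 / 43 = -1181462765 / 1363616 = -866.42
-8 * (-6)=48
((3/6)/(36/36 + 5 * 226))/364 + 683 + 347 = 848069041/823368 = 1030.00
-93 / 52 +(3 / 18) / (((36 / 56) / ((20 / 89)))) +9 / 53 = -10333943 / 6622668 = -1.56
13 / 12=1.08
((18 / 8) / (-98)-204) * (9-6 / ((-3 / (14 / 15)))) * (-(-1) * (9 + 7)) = -8690834 / 245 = -35472.79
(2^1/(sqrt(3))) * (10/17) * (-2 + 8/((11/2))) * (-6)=240 * sqrt(3)/187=2.22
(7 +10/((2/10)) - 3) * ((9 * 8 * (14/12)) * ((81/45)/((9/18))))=81648/5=16329.60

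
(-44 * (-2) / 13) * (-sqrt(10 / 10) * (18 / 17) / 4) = -396 / 221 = -1.79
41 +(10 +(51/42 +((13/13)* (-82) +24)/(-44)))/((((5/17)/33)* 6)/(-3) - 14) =2207753/55048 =40.11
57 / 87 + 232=232.66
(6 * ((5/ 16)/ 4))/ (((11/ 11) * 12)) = 5/ 128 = 0.04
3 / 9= 1 / 3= 0.33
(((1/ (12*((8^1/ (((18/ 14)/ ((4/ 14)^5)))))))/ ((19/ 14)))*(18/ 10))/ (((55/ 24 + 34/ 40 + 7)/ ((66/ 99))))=453789/ 739936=0.61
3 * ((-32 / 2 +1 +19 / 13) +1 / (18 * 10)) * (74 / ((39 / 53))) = -62098987 / 15210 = -4082.77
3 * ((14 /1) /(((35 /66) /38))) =15048 /5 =3009.60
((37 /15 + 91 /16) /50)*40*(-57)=-37183 /100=-371.83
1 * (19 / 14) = 19 / 14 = 1.36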